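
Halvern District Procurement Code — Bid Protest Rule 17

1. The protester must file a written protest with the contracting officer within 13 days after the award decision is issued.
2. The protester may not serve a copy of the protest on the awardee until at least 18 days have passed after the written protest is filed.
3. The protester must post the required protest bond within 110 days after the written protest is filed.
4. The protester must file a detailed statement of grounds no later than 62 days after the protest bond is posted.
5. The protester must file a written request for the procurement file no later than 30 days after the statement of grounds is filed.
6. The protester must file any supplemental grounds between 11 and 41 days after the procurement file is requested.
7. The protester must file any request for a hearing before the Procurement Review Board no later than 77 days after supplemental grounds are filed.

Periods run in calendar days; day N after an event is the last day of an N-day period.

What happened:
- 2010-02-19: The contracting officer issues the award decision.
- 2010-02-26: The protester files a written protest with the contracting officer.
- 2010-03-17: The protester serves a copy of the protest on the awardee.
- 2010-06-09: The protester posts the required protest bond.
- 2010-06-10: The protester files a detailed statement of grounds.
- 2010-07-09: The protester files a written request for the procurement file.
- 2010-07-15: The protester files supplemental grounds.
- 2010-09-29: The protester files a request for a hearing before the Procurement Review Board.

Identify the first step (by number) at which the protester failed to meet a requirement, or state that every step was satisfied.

Step 1 — counting 13 days from 2010-02-19 (when the award decision is issued) gives a deadline of 2010-03-04; completed 2010-02-26, before the deadline.
Step 2 — must wait 18 days from 2010-02-26 (when the written protest is filed), so not before 2010-03-16; 2010-03-17 is on or after that date.
Step 3 — counting 110 days from 2010-02-26 (when the written protest is filed) gives a deadline of 2010-06-16; completed 2010-06-09, before the deadline.
Step 4 — counting 62 days from 2010-06-09 (when the protest bond is posted) gives a deadline of 2010-08-10; completed 2010-06-10, before the deadline.
Step 5 — counting 30 days from 2010-06-10 (when the statement of grounds is filed) gives a deadline of 2010-07-10; completed 2010-07-09, before the deadline.
Step 6 — 11 and 41 days from 2010-07-09 (when the procurement file is requested) are 2010-07-20 and 2010-08-19 respectively; done 2010-07-15 — 5 days before the window opened.

Step 6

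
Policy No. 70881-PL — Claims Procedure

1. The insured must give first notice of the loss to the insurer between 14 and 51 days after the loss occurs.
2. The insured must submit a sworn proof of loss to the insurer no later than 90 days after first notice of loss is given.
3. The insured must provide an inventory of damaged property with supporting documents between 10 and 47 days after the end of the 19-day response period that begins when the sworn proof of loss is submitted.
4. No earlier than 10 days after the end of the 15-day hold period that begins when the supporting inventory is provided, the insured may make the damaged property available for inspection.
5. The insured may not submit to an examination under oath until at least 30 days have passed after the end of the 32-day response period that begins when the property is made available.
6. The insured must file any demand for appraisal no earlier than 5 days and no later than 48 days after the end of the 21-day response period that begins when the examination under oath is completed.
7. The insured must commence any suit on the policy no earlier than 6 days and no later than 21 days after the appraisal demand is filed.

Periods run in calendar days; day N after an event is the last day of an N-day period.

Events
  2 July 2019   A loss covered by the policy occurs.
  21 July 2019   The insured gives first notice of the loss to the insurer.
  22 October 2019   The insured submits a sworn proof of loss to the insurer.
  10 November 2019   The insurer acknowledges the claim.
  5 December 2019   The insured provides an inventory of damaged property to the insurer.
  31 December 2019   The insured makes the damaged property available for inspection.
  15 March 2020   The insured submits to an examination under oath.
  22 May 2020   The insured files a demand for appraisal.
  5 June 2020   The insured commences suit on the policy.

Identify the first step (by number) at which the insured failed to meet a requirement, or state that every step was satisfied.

Step 2

(1) the permitted window runs from 2 July 2019 + 14 = 16 July 2019 to 2 July 2019 + 51 = 22 August 2019; 21 July 2019 falls inside that range.
(2) due by 21 July 2019 + 90 days = 19 October 2019; done 22 October 2019 — 3 days late.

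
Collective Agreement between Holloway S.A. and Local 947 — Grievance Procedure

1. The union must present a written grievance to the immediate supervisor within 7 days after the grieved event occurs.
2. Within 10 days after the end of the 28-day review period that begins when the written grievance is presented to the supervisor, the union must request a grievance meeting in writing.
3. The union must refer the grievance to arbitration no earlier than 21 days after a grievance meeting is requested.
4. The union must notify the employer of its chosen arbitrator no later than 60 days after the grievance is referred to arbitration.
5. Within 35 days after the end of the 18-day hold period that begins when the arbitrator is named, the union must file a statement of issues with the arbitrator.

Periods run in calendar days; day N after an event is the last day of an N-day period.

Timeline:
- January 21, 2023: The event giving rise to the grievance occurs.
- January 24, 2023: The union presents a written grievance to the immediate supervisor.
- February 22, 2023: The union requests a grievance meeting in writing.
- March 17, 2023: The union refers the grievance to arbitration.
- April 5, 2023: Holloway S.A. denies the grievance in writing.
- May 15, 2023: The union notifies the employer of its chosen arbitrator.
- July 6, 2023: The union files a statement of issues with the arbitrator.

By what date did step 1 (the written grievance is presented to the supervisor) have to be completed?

Step 1 runs from January 21, 2023, when the grieved event occurs. 7 days after January 21, 2023 is January 28, 2023.

January 28, 2023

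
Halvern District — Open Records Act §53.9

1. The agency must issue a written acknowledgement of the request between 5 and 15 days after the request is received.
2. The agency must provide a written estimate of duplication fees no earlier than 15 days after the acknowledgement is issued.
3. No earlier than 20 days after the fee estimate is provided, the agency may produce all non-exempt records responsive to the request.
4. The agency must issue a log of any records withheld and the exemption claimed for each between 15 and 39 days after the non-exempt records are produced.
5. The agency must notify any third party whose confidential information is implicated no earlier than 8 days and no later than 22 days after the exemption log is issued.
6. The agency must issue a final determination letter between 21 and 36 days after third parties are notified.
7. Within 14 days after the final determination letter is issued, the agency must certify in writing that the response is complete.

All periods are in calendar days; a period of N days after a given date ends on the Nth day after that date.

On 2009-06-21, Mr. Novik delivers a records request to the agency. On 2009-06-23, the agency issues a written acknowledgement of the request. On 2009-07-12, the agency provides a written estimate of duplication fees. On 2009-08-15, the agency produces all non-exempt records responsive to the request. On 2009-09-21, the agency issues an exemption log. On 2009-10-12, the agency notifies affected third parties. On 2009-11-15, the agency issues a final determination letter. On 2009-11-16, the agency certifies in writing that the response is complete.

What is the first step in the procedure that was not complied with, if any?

Step 1 — 5 and 15 days from 2009-06-21 (when the request is received) are 2009-06-26 and 2009-07-06 respectively; done 2009-06-23 — 3 days before the window opened.

Step 1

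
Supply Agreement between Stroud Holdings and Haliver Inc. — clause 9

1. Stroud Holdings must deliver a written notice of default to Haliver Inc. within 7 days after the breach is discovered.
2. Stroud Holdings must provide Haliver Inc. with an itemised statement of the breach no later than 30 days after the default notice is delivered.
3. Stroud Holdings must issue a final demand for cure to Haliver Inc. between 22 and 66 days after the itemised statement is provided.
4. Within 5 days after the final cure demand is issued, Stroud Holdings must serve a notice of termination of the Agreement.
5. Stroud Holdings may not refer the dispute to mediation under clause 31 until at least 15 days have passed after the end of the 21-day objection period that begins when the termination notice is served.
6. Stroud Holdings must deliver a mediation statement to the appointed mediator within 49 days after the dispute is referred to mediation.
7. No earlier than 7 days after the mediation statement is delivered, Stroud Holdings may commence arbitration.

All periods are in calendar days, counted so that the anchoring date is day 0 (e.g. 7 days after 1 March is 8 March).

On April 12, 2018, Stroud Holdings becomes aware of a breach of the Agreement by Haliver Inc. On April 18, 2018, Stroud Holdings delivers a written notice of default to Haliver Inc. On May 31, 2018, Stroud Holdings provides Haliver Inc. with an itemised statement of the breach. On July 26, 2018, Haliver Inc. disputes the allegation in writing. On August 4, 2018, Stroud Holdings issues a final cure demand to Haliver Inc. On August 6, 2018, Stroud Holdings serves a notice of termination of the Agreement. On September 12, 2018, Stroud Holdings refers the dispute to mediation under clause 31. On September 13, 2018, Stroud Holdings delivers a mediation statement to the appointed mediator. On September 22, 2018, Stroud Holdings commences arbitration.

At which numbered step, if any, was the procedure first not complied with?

(1) due by April 12, 2018 + 7 days = April 19, 2018; done April 18, 2018 — timely.
(2) due by April 18, 2018 + 30 days = May 18, 2018; not done until May 31, 2018, 13 days after the deadline.

Step 2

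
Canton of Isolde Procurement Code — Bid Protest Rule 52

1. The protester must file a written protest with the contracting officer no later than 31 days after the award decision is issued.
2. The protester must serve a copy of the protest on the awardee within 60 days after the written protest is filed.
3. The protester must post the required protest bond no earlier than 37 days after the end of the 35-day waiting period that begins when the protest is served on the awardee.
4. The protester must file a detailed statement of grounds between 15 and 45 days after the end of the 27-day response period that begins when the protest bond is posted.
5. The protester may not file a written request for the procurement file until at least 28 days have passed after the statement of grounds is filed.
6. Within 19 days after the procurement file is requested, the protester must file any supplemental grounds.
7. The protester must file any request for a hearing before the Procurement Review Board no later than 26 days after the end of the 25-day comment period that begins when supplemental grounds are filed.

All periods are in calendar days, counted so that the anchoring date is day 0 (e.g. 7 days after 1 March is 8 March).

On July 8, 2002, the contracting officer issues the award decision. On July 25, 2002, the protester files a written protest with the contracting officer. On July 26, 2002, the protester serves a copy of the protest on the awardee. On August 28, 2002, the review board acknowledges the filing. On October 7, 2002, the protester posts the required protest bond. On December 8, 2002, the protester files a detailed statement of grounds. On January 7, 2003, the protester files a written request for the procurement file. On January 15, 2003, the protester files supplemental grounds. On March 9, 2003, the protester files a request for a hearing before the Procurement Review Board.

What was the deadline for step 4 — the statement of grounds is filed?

The protest bond is posted on October 7, 2002; the 27-day response period therefore ends November 3, 2002, and step 4 runs from that date. The window is 15–45 days after November 3, 2002; it closes on December 18, 2002.

December 18, 2002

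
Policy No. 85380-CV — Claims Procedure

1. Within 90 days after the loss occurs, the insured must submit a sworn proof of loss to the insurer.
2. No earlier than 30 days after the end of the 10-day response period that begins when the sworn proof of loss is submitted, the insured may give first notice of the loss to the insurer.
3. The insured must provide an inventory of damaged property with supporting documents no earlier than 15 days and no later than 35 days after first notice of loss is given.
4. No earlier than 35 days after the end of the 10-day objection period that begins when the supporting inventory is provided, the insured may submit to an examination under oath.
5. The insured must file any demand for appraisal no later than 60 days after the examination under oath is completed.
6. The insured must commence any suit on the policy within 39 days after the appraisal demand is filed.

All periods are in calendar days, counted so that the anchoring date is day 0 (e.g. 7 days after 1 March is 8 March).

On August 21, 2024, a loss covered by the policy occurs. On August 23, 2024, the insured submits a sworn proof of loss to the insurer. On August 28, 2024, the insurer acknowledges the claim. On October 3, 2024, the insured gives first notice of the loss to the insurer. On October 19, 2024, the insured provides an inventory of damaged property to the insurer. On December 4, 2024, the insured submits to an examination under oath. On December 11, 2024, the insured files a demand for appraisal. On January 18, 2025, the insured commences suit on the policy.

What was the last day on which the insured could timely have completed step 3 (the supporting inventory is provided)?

Step 3 runs from October 3, 2024, when first notice of loss is given. The window is 15–35 days after October 3, 2024; it closes on November 7, 2024.

November 7, 2024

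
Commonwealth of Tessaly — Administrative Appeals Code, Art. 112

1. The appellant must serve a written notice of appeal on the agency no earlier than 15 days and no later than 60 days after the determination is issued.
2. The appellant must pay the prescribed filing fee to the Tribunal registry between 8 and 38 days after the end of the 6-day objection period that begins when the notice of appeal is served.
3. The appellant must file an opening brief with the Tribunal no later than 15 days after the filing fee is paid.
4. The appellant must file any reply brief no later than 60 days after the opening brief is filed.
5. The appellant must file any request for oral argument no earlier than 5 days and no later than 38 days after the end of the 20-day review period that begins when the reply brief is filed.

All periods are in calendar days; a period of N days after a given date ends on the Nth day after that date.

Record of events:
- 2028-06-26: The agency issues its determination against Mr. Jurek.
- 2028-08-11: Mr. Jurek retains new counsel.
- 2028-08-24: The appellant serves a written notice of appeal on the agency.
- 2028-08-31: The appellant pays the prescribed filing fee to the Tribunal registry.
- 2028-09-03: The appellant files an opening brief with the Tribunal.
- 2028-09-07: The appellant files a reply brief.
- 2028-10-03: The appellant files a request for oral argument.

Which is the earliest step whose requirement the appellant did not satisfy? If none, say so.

Step 1: the window is 15–60 days after 2028-06-26 (when the determination is issued), so 2028-07-11 through 2028-08-25; 2028-08-24 falls inside that range.
Step 2: the window is 8–38 days after 2028-08-30 (end of the 6-day objection period, which began when the notice of appeal is served on 2028-08-24), so 2028-09-07 through 2028-10-07; done 2028-08-31 — 7 days before the window opened.

Step 2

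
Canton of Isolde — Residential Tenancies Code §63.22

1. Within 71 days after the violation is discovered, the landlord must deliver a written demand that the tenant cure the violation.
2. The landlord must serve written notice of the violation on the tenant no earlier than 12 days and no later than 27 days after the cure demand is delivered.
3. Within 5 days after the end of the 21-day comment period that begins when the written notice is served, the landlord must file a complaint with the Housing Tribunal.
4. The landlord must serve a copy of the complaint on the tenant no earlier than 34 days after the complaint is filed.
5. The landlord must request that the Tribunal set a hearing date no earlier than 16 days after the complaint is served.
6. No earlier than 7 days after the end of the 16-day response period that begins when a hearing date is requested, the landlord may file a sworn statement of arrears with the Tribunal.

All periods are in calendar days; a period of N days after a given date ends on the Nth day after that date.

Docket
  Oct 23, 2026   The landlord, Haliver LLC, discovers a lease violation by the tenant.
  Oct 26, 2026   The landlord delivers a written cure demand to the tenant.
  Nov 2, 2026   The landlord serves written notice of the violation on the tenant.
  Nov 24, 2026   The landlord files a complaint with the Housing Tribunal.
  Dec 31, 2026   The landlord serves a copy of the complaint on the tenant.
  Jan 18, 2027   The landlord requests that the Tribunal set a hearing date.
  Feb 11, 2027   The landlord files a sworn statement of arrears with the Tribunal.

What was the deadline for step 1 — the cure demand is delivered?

Jan 2, 2027

Step 1 runs from Oct 23, 2026, when the violation is discovered. 71 days after Oct 23, 2026 is Jan 2, 2027.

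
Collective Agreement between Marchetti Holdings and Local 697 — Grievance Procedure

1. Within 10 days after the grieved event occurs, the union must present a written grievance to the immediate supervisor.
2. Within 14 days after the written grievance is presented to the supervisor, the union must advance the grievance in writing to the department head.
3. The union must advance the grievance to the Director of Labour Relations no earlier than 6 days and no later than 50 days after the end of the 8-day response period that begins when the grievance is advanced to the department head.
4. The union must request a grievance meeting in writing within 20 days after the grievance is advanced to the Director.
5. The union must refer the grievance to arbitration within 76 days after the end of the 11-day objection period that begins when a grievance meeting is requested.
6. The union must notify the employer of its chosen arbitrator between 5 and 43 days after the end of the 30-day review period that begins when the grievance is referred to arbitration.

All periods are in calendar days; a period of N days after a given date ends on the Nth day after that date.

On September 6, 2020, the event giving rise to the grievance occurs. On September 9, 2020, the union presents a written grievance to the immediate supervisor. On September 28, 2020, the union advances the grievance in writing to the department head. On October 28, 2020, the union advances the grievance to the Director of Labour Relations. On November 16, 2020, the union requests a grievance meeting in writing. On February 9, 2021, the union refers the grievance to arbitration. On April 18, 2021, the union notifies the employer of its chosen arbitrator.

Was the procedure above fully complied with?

(1) due by September 6, 2020 + 10 days = September 16, 2020; September 9, 2020 is within that limit.
(2) due by September 9, 2020 + 14 days = September 23, 2020; September 28, 2020 misses that deadline by 5 days.
No need to go further; step 2 was not satisfied.

No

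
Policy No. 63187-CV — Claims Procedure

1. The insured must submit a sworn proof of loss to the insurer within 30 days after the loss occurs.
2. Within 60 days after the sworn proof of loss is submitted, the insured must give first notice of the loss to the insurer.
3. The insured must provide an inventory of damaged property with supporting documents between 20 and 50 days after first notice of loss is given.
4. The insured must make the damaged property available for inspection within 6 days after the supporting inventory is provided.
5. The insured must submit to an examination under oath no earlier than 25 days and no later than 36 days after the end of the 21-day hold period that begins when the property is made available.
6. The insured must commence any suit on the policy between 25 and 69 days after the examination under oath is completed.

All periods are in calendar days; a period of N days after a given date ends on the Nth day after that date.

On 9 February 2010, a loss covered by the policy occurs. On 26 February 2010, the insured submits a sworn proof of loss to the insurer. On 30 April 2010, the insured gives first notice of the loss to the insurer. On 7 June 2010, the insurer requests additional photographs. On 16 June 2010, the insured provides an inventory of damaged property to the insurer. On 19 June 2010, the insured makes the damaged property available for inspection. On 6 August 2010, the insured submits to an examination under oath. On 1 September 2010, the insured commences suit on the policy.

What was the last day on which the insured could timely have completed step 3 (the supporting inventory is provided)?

Step 3 runs from 30 April 2010, when first notice of loss is given. The window is 20–50 days after 30 April 2010; it closes on 19 June 2010.

19 June 2010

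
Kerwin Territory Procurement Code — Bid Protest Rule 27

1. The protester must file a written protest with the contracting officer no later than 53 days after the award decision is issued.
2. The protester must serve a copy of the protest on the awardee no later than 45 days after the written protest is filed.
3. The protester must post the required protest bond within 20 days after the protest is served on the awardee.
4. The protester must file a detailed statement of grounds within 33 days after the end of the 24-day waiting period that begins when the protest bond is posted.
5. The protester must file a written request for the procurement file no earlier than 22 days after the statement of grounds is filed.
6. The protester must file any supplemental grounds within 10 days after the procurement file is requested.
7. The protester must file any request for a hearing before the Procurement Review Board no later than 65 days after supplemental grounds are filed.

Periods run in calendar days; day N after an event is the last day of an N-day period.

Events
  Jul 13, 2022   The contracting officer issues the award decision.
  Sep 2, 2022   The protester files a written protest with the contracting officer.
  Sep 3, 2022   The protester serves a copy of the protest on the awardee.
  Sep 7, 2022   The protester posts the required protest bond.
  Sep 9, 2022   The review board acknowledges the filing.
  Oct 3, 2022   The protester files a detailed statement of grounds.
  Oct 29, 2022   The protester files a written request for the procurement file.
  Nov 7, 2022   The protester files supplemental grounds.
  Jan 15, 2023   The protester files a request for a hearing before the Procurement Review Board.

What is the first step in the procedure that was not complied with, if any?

Step 1: 53 days after Jul 13, 2022 (when the award decision is issued) is Sep 4, 2022; completed Sep 2, 2022, before the deadline.
Step 2: 45 days after Sep 2, 2022 (when the written protest is filed) is Oct 17, 2022; Sep 3, 2022 is within that limit.
Step 3: 20 days after Sep 3, 2022 (when the protest is served on the awardee) is Sep 23, 2022; done Sep 7, 2022 — timely.
Step 4: 33 days after Oct 1, 2022 (end of the 24-day waiting period, which began when the protest bond is posted on Sep 7, 2022) is Nov 3, 2022; completed Oct 3, 2022, before the deadline.
Step 5: the earliest permitted date is 22 days after Oct 3, 2022 (when the statement of grounds is filed), i.e. Oct 25, 2022; done Oct 29, 2022 — permitted.
Step 6: 10 days after Oct 29, 2022 (when the procurement file is requested) is Nov 8, 2022; completed Nov 7, 2022, before the deadline.
Step 7: 65 days after Nov 7, 2022 (when supplemental grounds are filed) is Jan 11, 2023; not done until Jan 15, 2023, 4 days after the deadline.

Step 7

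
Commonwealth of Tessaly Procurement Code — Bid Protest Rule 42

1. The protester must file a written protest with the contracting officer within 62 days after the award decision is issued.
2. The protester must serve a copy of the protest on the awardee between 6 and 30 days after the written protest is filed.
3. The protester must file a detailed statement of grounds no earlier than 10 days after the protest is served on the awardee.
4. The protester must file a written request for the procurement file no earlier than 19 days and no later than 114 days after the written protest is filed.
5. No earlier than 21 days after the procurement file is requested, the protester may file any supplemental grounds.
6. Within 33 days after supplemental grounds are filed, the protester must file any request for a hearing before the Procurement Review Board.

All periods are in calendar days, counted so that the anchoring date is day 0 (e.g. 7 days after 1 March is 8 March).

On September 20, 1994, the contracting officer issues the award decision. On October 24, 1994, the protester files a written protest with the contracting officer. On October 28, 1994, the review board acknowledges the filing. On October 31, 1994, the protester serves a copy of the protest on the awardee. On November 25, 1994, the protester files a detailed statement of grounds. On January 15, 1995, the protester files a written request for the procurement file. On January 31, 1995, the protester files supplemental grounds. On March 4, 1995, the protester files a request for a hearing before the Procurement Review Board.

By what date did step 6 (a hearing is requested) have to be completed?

March 5, 1995

Step 6 runs from January 31, 1995, when supplemental grounds are filed. 33 days after January 31, 1995 is March 5, 1995.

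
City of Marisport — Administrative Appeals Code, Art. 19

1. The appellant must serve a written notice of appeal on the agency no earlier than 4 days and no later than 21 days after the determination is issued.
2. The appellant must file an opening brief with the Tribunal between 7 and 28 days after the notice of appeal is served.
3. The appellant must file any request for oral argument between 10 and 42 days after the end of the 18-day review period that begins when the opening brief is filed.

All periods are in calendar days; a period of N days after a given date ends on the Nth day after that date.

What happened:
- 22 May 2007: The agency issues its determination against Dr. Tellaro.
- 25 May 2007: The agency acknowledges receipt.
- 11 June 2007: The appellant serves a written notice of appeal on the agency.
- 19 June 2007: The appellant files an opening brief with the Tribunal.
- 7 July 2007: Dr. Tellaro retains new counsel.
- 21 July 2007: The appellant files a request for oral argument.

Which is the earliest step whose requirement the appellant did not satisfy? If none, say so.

Step 1 — 4 and 21 days from 22 May 2007 (when the determination is issued) are 26 May 2007 and 12 June 2007 respectively; done 11 June 2007 — within the window.
Step 2 — 7 and 28 days from 11 June 2007 (when the notice of appeal is served) are 18 June 2007 and 9 July 2007 respectively; 19 June 2007 falls inside that range.
Step 3 — 10 and 42 days from 7 July 2007 (end of the 18-day review period, which began when the opening brief is filed on 19 June 2007) are 17 July 2007 and 18 August 2007 respectively; 21 July 2007 falls inside that range.

None — every step was satisfied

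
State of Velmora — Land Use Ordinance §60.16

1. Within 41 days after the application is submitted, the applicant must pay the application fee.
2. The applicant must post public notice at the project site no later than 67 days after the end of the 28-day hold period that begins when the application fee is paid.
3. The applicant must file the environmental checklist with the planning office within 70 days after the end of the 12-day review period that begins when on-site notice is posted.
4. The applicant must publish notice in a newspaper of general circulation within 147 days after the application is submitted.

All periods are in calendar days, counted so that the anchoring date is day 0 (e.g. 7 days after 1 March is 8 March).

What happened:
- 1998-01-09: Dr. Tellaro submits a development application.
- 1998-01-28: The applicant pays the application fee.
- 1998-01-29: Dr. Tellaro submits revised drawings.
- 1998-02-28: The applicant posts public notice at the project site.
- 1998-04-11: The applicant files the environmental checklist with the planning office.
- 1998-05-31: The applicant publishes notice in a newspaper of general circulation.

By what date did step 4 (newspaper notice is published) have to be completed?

1998-06-05

Step 4 runs from 1998-01-09, when the application is submitted. 147 days after 1998-01-09 is 1998-06-05.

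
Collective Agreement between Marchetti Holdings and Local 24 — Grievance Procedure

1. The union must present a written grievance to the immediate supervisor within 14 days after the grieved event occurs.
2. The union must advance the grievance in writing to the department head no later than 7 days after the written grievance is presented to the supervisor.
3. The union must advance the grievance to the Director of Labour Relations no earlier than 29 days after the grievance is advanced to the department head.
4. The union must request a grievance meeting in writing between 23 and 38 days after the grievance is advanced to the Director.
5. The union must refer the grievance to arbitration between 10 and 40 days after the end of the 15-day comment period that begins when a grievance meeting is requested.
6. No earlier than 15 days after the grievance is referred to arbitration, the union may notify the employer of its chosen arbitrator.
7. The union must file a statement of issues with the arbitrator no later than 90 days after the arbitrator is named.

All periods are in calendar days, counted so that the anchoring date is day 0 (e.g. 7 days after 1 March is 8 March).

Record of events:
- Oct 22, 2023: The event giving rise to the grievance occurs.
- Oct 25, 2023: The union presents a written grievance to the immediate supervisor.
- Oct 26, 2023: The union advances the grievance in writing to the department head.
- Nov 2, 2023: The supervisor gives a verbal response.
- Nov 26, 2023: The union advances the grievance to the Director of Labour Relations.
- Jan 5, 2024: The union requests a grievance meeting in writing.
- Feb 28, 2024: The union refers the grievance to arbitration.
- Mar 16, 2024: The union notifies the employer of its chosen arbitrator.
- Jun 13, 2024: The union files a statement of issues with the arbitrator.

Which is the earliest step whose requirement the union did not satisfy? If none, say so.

Step 1 — counting 14 days from Oct 22, 2023 (when the grieved event occurs) gives a deadline of Nov 5, 2023; Oct 25, 2023 is within that limit.
Step 2 — counting 7 days from Oct 25, 2023 (when the written grievance is presented to the supervisor) gives a deadline of Nov 1, 2023; completed Oct 26, 2023, before the deadline.
Step 3 — must wait 29 days from Oct 26, 2023 (when the grievance is advanced to the department head), so not before Nov 24, 2023; done Nov 26, 2023 — permitted.
Step 4 — 23 and 38 days from Nov 26, 2023 (when the grievance is advanced to the Director) are Dec 19, 2023 and Jan 3, 2024 respectively; done Jan 5, 2024 — 2 days after the window closed.

Step 4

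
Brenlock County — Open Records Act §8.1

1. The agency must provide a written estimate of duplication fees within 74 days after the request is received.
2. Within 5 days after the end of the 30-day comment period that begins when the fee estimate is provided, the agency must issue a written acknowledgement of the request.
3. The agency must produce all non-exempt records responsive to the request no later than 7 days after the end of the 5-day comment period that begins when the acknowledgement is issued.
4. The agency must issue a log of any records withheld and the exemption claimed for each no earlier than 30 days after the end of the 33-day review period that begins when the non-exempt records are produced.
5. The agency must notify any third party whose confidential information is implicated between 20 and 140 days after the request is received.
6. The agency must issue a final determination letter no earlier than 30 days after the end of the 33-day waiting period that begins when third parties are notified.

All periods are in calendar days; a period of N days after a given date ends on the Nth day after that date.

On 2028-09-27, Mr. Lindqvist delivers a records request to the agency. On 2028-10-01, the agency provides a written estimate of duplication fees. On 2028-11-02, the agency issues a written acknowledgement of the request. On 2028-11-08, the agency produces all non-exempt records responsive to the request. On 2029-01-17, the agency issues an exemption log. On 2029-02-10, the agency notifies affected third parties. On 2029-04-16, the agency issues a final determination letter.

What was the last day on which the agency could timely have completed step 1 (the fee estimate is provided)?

2028-12-10

Step 1 runs from 2028-09-27, when the request is received. 74 days after 2028-09-27 is 2028-12-10.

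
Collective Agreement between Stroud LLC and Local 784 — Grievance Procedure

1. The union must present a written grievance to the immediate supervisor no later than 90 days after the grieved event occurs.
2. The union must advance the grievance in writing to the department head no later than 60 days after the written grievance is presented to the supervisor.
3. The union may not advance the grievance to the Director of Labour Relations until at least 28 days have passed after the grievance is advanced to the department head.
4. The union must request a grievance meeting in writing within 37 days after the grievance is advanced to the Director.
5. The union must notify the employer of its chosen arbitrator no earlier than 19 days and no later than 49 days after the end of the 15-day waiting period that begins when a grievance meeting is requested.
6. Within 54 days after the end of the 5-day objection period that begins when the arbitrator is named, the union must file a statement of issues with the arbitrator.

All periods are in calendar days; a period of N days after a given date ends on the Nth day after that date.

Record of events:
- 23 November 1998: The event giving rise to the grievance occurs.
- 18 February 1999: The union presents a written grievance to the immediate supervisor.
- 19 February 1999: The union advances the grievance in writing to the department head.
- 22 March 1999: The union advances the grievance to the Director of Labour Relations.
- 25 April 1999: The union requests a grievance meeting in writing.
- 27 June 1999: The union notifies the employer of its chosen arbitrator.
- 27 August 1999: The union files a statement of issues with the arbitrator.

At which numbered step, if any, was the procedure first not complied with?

(1) due by 23 November 1998 + 90 days = 21 February 1999; 18 February 1999 is within that limit.
(2) due by 18 February 1999 + 60 days = 19 April 1999; completed 19 February 1999, before the deadline.
(3) permitted from 19 February 1999 + 28 days = 19 March 1999 onward; done 22 March 1999 — permitted.
(4) due by 22 March 1999 + 37 days = 28 April 1999; completed 25 April 1999, before the deadline.
(5) the permitted window runs from 10 May 1999 + 19 = 29 May 1999 to 10 May 1999 + 49 = 28 June 1999; done 27 June 1999 — within the window.
(6) due by 2 July 1999 + 54 days = 25 August 1999; 27 August 1999 misses that deadline by 2 days.
No need to go further; step 6 was not satisfied.

Step 6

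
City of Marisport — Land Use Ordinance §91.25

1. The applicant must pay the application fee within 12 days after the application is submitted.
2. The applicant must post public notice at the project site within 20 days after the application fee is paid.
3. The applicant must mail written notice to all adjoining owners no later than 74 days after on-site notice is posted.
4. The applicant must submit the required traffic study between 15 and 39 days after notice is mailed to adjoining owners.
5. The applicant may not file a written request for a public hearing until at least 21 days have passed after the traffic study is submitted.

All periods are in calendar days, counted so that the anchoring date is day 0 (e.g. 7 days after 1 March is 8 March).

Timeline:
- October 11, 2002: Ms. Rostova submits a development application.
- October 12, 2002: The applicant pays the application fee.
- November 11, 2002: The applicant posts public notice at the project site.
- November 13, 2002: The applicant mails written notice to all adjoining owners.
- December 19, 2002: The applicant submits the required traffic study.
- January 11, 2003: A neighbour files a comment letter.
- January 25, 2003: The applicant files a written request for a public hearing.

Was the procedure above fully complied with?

Step 1: 12 days after October 11, 2002 (when the application is submitted) is October 23, 2002; October 12, 2002 is within that limit.
Step 2: 20 days after October 12, 2002 (when the application fee is paid) is November 1, 2002; November 11, 2002 misses that deadline by 10 days.
The procedure was therefore not followed at step 2.

No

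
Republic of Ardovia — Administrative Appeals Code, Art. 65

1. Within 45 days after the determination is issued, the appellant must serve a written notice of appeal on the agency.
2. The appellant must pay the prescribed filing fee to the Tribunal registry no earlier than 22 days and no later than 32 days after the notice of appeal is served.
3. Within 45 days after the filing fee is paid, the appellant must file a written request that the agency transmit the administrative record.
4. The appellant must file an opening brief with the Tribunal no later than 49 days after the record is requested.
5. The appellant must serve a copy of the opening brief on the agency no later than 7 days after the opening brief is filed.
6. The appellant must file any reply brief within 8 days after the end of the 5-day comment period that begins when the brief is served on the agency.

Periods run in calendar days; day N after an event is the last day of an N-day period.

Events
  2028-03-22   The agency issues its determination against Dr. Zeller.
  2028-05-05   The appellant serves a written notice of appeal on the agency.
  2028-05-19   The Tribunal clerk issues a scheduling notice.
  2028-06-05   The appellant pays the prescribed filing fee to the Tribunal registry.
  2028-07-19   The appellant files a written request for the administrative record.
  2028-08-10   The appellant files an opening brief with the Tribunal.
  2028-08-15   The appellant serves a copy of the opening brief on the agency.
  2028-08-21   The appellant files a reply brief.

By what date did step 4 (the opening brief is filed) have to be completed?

2028-09-06

Step 4 runs from 2028-07-19, when the record is requested. 49 days after 2028-07-19 is 2028-09-06.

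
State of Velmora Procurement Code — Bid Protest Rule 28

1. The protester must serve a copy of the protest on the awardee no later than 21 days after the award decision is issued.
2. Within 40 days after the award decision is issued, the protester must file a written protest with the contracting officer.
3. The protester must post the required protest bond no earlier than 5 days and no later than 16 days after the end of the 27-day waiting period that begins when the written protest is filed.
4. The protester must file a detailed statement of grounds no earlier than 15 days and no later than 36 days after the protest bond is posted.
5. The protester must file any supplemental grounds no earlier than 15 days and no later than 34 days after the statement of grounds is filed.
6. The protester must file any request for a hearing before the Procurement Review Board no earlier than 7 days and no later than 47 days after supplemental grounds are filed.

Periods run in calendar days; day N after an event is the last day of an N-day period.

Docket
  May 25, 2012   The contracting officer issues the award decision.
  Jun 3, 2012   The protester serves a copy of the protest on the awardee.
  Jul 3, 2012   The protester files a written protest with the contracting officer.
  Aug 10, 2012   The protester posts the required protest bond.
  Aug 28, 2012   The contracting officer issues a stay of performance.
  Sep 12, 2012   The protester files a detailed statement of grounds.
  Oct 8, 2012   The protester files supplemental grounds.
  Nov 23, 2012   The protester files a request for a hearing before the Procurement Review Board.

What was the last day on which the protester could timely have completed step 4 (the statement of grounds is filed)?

Sep 15, 2012

Step 4 runs from Aug 10, 2012, when the protest bond is posted. The window is 15–36 days after Aug 10, 2012; it closes on Sep 15, 2012.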